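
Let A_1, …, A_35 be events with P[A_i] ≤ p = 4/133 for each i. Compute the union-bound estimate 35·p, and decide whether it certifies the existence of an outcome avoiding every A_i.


Union bound: P[∪_{i=1}^{35} A_i] ≤ Σ_i P[A_i] ≤ 35·p = 35·(4/133) = 20/19.
Numerically: 20/19 ≈ 1.0526316.
Is 20/19 < 1? NO.
Since the bound 20/19 is ≥ 1, the union bound is uninformative here; it does NOT by itself certify existence.

35·p = 20/19 ≈ 1.0526316; existence NOT certified by the union bound.


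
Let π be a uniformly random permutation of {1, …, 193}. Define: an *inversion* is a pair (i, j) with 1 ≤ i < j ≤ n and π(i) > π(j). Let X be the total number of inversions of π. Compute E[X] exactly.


Write X = Σ X_I over the C(193, 2) = 18528 pairs i < j, with X_I the indicator of one inversion.
There are 18528 indicators.
For each fixed pair i < j, the values π(i) and π(j) are two distinct elements of {1, …, 193} in uniformly random order; by symmetry P[π(i) > π(j)] = 1/2.
By linearity: E[X] = 18528 · (1/2) = C(193, 2) · (1/2) = 18528/2 = 9264 ≈ 9264.000.

E[X] = 9264 = 9264.000.


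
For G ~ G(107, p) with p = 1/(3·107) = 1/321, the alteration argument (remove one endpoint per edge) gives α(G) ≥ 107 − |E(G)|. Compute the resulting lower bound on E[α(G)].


E[|E(G)|] = C(107, 2)·p = 5671 · (1/321) = 53/3.
E[α(G)] ≥ n − E[|E(G)|] = 107 − 53/3 = 268/3.
Numerically: ≈ 89.333.
(This is only a lower bound; the true E[α(G)] may be larger.)

E[α(G)] ≥ 268/3 ≈ 89.333.


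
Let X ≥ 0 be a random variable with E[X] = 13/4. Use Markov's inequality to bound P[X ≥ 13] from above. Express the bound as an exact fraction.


μ = E[X] = 13/4, a = 13.
Markov: P[X ≥ 13] ≤ μ/a = (13/4)/13 = 1/4.
Numerically: ≈ 0.2500.
(Since a = 13 > μ = 3.2500, the bound 1/4 is < 1 and informative.)

P[X ≥ 13] ≤ 1/4 ≈ 0.2500.


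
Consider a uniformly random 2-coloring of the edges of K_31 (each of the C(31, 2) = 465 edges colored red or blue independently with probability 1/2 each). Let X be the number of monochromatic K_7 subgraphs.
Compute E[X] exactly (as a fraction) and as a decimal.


Let X = Σ_S X_S over the C(31, 7) = 2629575 subsets S of size 7, where X_S = 1 if the K_7 on S is monochromatic.
For a fixed S, the K_7 on S has C(7, 2) = 21 edges. P[all 21 edges red] = (1/2)^21, and likewise for blue, so P[monochromatic] = 2·(1/2)^21 = 2^{1 − 21} = 1/1048576.
By linearity: E[X] = C(31, 7) · 2^{1 − 21} = 2629575 · 1/1048576 = 2629575/1048576.
Numerically: E[X] ≈ 2.507758.

E[X] = C(31,7)·2^(1−C(7,2)) = 2629575/1048576 ≈ 2.507758.


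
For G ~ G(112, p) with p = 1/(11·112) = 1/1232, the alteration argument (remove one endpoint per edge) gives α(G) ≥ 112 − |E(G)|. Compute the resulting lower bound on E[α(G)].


E[|E(G)|] = C(112, 2)·p = 6216 · (1/1232) = 111/22.
E[α(G)] ≥ n − E[|E(G)|] = 112 − 111/22 = 2353/22.
Numerically: ≈ 106.955.
(This is only a lower bound; the true E[α(G)] may be larger.)

E[α(G)] ≥ 2353/22 ≈ 106.955.


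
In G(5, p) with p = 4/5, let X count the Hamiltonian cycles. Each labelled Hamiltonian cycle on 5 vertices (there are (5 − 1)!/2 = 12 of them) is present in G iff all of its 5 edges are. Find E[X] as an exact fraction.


K_5 has (5 − 1)!/2 = 12 labelled Hamiltonian cycles.
For each such Hamiltonian cycle H, let X_H = 1 if all 5 edges of H are present in G. Then P[X_H = 1] = p^{5} = (4/5)^{5} = 1024/3125.
By linearity of expectation: E[X] = Σ_H E[X_H] = 12 · p^{5} = 12 · 1024/3125 = 12288/3125.
Numerically: E[X] ≈ 3.93216.

E[X] = 12 · (4/5)^{5} = 12288/3125 ≈ 3.93216.


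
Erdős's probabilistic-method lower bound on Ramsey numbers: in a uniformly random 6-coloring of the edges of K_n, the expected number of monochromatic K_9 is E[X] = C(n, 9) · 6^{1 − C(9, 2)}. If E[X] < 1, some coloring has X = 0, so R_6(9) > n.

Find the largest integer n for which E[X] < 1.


We need C(n, 9) · 6^{1 − 36} < 1, i.e. C(n, 9) < 6^{36 − 1} = 1719070799748422591028658176.
Check values of n near the boundary:
  n = 4405: C(4405, 9) = 1706862792900636302463627150; 1706862792900636302463627150 < 1719070799748422591028658176? YES
  n = 4406: C(4406, 9) = 1710356485221788389505285700; 1710356485221788389505285700 < 1719070799748422591028658176? YES
  n = 4407: C(4407, 9) = 1713856532599459170657070050; 1713856532599459170657070050 < 1719070799748422591028658176? YES
  n = 4408: C(4408, 9) = 1717362945146264156457459600; 1717362945146264156457459600 < 1719070799748422591028658176? YES
  n = 4409: C(4409, 9) = 1720875732988608787686577131; 1720875732988608787686577131 < 1719070799748422591028658176? NO
The largest n with C(n, 9) < 1719070799748422591028658176 is n = 4408 (where E[X] = 35778394690547169926197075/35813974994758803979763712 ≈ 0.9990065). Hence R_6(9) > 4408, i.e. R_6(9) ≥ 4409.

Largest n = 4408; hence R_6(9) > 4408.


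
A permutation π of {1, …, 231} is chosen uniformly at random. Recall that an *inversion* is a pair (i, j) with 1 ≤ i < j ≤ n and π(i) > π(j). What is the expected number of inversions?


Write X = Σ X_I over the C(231, 2) = 26565 pairs i < j, with X_I the indicator of one inversion.
There are 26565 indicators.
For each fixed pair i < j, the values π(i) and π(j) are two distinct elements of {1, …, 231} in uniformly random order; by symmetry P[π(i) > π(j)] = 1/2.
By linearity: E[X] = 26565 · (1/2) = C(231, 2) · (1/2) = 26565/2 = 26565/2 ≈ 13282.50000.

E[X] = 26565/2 = 13282.50000.


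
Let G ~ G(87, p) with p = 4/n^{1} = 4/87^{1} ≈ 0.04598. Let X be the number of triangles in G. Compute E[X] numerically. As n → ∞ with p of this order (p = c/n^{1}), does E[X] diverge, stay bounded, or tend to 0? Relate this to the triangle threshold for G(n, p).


Number of potential triangles: C(87, 3) = 105995.
Each occurs with probability p³ ≈ (0.04598)³ ≈ 9.719014e-05.
By linearity: E[X] = C(87, 3)·p³ ≈ 105995 · 9.719014e-05 ≈ 10.3017.
Here α = 1, so p = 4/n is exactly at the triangle threshold p ~ 1/n. Asymptotically E[X] → c³/6 = 4³/6 = 32/3 ≈ 10.6667, a bounded constant. In this regime the triangle count is asymptotically Poisson(c³/6).

E[X] ≈ 10.3017; in regime p = Θ(1/n^{1}) E[X] stays bounded (at the triangle threshold p ~ 1/n).


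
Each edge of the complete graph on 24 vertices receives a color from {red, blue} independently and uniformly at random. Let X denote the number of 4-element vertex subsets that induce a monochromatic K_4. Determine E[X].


Let X = Σ_S X_S over the C(24, 4) = 10626 subsets S of size 4, where X_S = 1 if the K_4 on S is monochromatic.
For a fixed S, the K_4 on S has C(4, 2) = 6 edges. P[all 6 edges red] = (1/2)^6, and likewise for blue, so P[monochromatic] = 2·(1/2)^6 = 2^{1 − 6} = 1/32.
By linearity: E[X] = C(24, 4) · 2^{1 − 6} = 10626 · 1/32 = 5313/16.
Numerically: E[X] ≈ 332.062500.

E[X] = C(24,4)·2^(1−C(4,2)) = 5313/16 ≈ 332.062500.


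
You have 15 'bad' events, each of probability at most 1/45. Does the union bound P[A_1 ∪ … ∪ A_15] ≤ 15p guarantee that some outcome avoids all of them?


Union bound: P[∪_{i=1}^{15} A_i] ≤ Σ_i P[A_i] ≤ 15·p = 15·(1/45) = 1/3.
Numerically: 1/3 ≈ 0.333333.
Is 1/3 < 1? YES.
Since P[∪ A_i] ≤ 1/3 < 1, the complement has P[∩ A_i^c] ≥ 1 − 1/3 = 2/3 > 0, so some outcome avoids every A_i.

15·p = 1/3 ≈ 0.333333; existence CERTIFIED by the union bound.


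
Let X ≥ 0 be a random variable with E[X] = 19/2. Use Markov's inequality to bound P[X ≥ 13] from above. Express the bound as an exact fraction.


μ = E[X] = 19/2, a = 13.
Markov: P[X ≥ 13] ≤ μ/a = (19/2)/13 = 19/26.
Numerically: ≈ 0.7308.
(Since a = 13 > μ = 9.5000, the bound 19/26 is < 1 and informative.)

P[X ≥ 13] ≤ 19/26 ≈ 0.7308.


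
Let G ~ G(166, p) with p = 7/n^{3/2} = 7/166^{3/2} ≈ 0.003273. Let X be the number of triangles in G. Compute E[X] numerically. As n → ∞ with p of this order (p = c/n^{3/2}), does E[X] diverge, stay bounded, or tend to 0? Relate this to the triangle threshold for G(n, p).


Number of potential triangles: C(166, 3) = 748660.
Each occurs with probability p³ ≈ (0.003273)³ ≈ 3.505966e-08.
By linearity: E[X] = C(166, 3)·p³ ≈ 748660 · 3.505966e-08 ≈ 0.0262.
Since α = 3/2 > 1, p = c/n^{3/2} = o(1/n) is below the triangle threshold p ~ 1/n. Asymptotically E[X] ~ (c³/6)·n^{3(1−α)} = (7³/6)·n^{-1.5} → 0, so by Markov's inequality G has no triangles w.h.p.

E[X] ≈ 0.0262; in regime p = Θ(1/n^{3/2}) E[X] tends to 0 (below the triangle threshold p ~ 1/n).


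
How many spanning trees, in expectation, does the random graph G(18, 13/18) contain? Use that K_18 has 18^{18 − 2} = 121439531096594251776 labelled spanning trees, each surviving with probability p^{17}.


K_18 has 18^{18 − 2} = 121439531096594251776 labelled spanning trees.
For each such spanning tree H, let X_H = 1 if all 17 edges of H are present in G. Then P[X_H = 1] = p^{17} = (13/18)^{17} = 8650415919381337933/2185911559738696531968.
Summing the indicators: E[X] = Σ_H E[X_H] = 121439531096594251776 · p^{17} = 121439531096594251776 · 8650415919381337933/2185911559738696531968 = 8650415919381337933/18.
Numerically: E[X] ≈ 4.81e+17.

E[X] = 121439531096594251776 · (13/18)^{17} = 8650415919381337933/18 ≈ 4.81e+17.


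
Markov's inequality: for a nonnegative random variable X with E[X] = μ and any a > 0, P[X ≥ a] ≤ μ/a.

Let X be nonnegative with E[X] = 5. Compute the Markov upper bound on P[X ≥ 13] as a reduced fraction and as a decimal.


μ = E[X] = 5, a = 13.
Markov: P[X ≥ 13] ≤ μ/a = (5)/13 = 5/13.
Numerically: ≈ 0.384615.
(Since a = 13 > μ = 5.000000, the bound 5/13 is < 1 and informative.)

P[X ≥ 13] ≤ 5/13 ≈ 0.384615.


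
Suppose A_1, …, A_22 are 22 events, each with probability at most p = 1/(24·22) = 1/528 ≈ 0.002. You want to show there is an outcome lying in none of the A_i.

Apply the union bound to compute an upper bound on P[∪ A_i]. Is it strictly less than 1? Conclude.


Union bound: P[∪_{i=1}^{22} A_i] ≤ Σ_i P[A_i] ≤ 22·p = 22·(1/528) = 1/24.
Numerically: 1/24 ≈ 0.042.
Is 1/24 < 1? YES.
Since P[∪ A_i] ≤ 1/24 < 1, the complement has P[∩ A_i^c] ≥ 1 − 1/24 = 23/24 > 0, so some outcome avoids every A_i.

22·p = 1/24 ≈ 0.042; existence CERTIFIED by the union bound.


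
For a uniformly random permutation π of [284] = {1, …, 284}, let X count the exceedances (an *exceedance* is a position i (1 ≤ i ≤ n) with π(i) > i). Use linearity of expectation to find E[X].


Write X = Σ_{i=1}^{284} X_i, where X_i = 1_{π(i) > i}.
For each fixed i, π(i) is uniform over {1, …, 284} (marginal of a uniform permutation), so P[π(i) > i] = (n − i)/n. Summing: Σ_{i=1}^{284} (n − i)/n = (0 + 1 + … + 283)/284 = 284(284 − 1)/(2·284) = (284 − 1)/2.
Hence E[X] = Σ_{i=1}^{284} (284 − i)/284 = 283/2 ≈ 141.5000.

E[X] = 283/2 = 141.5000.


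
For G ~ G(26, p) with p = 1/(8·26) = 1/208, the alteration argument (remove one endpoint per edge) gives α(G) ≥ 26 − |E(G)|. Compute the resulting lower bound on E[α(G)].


E[|E(G)|] = C(26, 2)·p = 325 · (1/208) = 25/16.
E[α(G)] ≥ n − E[|E(G)|] = 26 − 25/16 = 391/16.
Numerically: ≈ 24.437500.
(This is only a lower bound; the true E[α(G)] may be larger.)

E[α(G)] ≥ 391/16 ≈ 24.437500.


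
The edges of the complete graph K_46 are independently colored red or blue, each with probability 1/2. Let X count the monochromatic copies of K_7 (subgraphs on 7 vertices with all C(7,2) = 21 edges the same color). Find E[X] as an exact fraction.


Let X = Σ_S X_S over the C(46, 7) = 53524680 subsets S of size 7, where X_S = 1 if the K_7 on S is monochromatic.
For a fixed S, the K_7 on S has C(7, 2) = 21 edges. P[all 21 edges red] = (1/2)^21, and likewise for blue, so P[monochromatic] = 2·(1/2)^21 = 2^{1 − 21} = 1/1048576.
By linearity of expectation: E[X] = C(46, 7) · 2^{1 − 21} = 53524680 · 1/1048576 = 6690585/131072.
Numerically: E[X] ≈ 51.045.

E[X] = C(46,7)·2^(1−C(7,2)) = 6690585/131072 ≈ 51.045.


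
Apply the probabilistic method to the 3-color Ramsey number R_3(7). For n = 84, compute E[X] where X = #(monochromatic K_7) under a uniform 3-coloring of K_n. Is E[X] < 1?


E[X] = C(84, 7) · 3^{1 − 21} = 4529365776 · 3^{−20} = 4529365776/3486784401.
As a reduced fraction: E[X] = 55918096/43046721 ≈ 1.299009.
Is E[X] < 1? NO.
Since E[X] ≥ 1, the first-moment bound is inconclusive at n = 84; it does NOT by itself certify R_3(7) > 84.

E[X] = 55918096/43046721 ≈ 1.299009; E[X] ≥ 1; first-moment method inconclusive here.


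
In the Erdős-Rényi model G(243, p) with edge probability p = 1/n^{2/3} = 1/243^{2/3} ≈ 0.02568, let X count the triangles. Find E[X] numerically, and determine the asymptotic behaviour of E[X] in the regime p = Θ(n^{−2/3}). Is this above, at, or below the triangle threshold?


Number of potential triangles: C(243, 3) = 2362041.
Each occurs with probability p³ ≈ (0.02568)³ ≈ 1.69350878e-05.
By linearity: E[X] = C(243, 3)·p³ ≈ 2362041 · 1.69350878e-05 ≈ 40.001372.
Since α = 2/3 < 1, p = c/n^{2/3} ≫ 1/n is above the triangle threshold p ~ 1/n. Asymptotically E[X] ~ (c³/6)·n^{3(1−α)} = (1³/6)·n^{1} → ∞; triangles are abundant w.h.p.

E[X] ≈ 40.001372; in regime p = Θ(1/n^{2/3}) E[X] diverges (above the triangle threshold p ~ 1/n).


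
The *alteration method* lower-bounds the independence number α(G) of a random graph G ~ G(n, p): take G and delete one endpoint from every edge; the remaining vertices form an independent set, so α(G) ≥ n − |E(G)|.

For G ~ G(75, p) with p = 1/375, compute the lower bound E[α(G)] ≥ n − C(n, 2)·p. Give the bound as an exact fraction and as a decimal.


E[|E(G)|] = C(75, 2)·p = 2775 · (1/375) = 37/5.
E[α(G)] ≥ n − E[|E(G)|] = 75 − 37/5 = 338/5.
Numerically: ≈ 67.6000.
(This is only a lower bound; the true E[α(G)] may be larger.)

E[α(G)] ≥ 338/5 ≈ 67.6000.


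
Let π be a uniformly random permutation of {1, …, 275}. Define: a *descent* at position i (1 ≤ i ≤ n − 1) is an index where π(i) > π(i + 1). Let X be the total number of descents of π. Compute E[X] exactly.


Write X = Σ X_I over i = 1, …, 274, with X_I the indicator of one descent.
There are 274 indicators.
For each fixed i, the pair (π(i), π(i+1)) is a uniformly random ordered pair of distinct values from {1, …, 275}; by symmetry P[π(i) > π(i+1)] = 1/2.
By linearity: E[X] = 274 · (1/2) = (275 − 1) · (1/2) = 137 ≈ 137.000000.

E[X] = 137 = 137.000000.


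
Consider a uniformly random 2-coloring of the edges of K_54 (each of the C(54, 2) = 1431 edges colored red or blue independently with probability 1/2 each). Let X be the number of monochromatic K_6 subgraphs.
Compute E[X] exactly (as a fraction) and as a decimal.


Let X = Σ_S X_S over the C(54, 6) = 25827165 subsets S of size 6, where X_S = 1 if the K_6 on S is monochromatic.
For a fixed S, the K_6 on S has C(6, 2) = 15 edges. P[all 15 edges red] = (1/2)^15, and likewise for blue, so P[monochromatic] = 2·(1/2)^15 = 2^{1 − 15} = 1/16384.
Summing: E[X] = C(54, 6) · 2^{1 − 15} = 25827165 · 1/16384 = 25827165/16384.
Numerically: E[X] ≈ 1576.365051.

E[X] = C(54,6)·2^(1−C(6,2)) = 25827165/16384 ≈ 1576.365051.


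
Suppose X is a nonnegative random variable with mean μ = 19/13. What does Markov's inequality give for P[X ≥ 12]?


μ = E[X] = 19/13, a = 12.
Markov: P[X ≥ 12] ≤ μ/a = (19/13)/12 = 19/156.
Numerically: ≈ 0.1218.
(Since a = 12 > μ = 1.4615, the bound 19/156 is < 1 and informative.)

P[X ≥ 12] ≤ 19/156 ≈ 0.1218.


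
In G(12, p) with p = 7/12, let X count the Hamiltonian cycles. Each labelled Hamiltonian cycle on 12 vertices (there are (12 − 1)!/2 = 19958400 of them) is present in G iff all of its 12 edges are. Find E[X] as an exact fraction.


K_12 has (12 − 1)!/2 = 19958400 labelled Hamiltonian cycles.
For each such Hamiltonian cycle H, let X_H = 1 if all 12 edges of H are present in G. Then P[X_H = 1] = p^{12} = (7/12)^{12} = 13841287201/8916100448256.
Summing the indicators: E[X] = Σ_H E[X_H] = 19958400 · p^{12} = 19958400 · 13841287201/8916100448256 = 26644477861925/859963392.
Numerically: E[X] ≈ 30983.3.

E[X] = 19958400 · (7/12)^{12} = 26644477861925/859963392 ≈ 30983.3.


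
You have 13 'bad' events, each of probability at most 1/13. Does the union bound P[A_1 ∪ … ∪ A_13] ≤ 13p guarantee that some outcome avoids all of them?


Union bound: P[∪_{i=1}^{13} A_i] ≤ Σ_i P[A_i] ≤ 13·p = 13·(1/13) = 1.
Numerically: 1 ≈ 1.0000.
Is 1 < 1? NO.
Since the bound 1 is ≥ 1, the union bound is uninformative here; it does NOT by itself certify existence.

13·p = 1 ≈ 1.0000; existence NOT certified by the union bound.


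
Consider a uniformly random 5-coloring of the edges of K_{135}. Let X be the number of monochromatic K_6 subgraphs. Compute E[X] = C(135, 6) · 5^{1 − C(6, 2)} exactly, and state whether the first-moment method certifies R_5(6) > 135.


E[X] = C(135, 6) · 5^{1 − 15} = 7511839335 · 5^{−14} = 7511839335/6103515625.
As a reduced fraction: E[X] = 1502367867/1220703125 ≈ 1.23074.
Is E[X] < 1? NO.
Since E[X] ≥ 1, the first-moment bound is inconclusive at n = 135; it does NOT by itself certify R_5(6) > 135.

E[X] = 1502367867/1220703125 ≈ 1.23074; E[X] ≥ 1; first-moment method inconclusive here.


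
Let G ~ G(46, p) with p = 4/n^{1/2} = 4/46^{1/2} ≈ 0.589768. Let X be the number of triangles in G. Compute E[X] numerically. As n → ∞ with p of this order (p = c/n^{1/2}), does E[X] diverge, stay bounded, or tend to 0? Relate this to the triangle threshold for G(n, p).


Number of potential triangles: C(46, 3) = 15180.
Each occurs with probability p³ ≈ (0.589768)³ ≈ 2.05136635e-01.
By linearity: E[X] = C(46, 3)·p³ ≈ 15180 · 2.05136635e-01 ≈ 3113.974114.
Since α = 1/2 < 1, p = c/n^{1/2} ≫ 1/n is above the triangle threshold p ~ 1/n. Asymptotically E[X] ~ (c³/6)·n^{3(1−α)} = (4³/6)·n^{1.5} → ∞; triangles are abundant w.h.p.

E[X] ≈ 3113.974114; in regime p = Θ(1/n^{1/2}) E[X] diverges (above the triangle threshold p ~ 1/n).


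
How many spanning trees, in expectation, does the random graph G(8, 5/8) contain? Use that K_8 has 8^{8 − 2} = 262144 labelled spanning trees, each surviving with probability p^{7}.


K_8 has 8^{8 − 2} = 262144 labelled spanning trees.
For each such spanning tree H, let X_H = 1 if all 7 edges of H are present in G. Then P[X_H = 1] = p^{7} = (5/8)^{7} = 78125/2097152.
Summing the indicators: E[X] = Σ_H E[X_H] = 262144 · p^{7} = 262144 · 78125/2097152 = 78125/8.
Numerically: E[X] ≈ 9765.62.

E[X] = 262144 · (5/8)^{7} = 78125/8 ≈ 9765.62.


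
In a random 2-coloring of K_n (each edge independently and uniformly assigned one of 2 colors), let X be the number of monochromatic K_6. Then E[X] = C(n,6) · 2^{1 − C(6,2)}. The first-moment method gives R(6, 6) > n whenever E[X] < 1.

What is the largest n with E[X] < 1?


We need C(n, 6) · 2^{1 − 15} < 1, i.e. C(n, 6) < 2^{15 − 1} = 16384.
Check values of n near the boundary:
  n = 13: C(13, 6) = 1716; 1716 < 16384? YES
  n = 14: C(14, 6) = 3003; 3003 < 16384? YES
  n = 15: C(15, 6) = 5005; 5005 < 16384? YES
  n = 16: C(16, 6) = 8008; 8008 < 16384? YES
  n = 17: C(17, 6) = 12376; 12376 < 16384? YES
  n = 18: C(18, 6) = 18564; 18564 < 16384? NO
  n = 19: C(19, 6) = 27132; 27132 < 16384? NO
  n = 20: C(20, 6) = 38760; 38760 < 16384? NO
The largest n with C(n, 6) < 16384 is n = 17 (where E[X] = 1547/2048 ≈ 0.7553711). Hence R(6, 6) > 17, i.e. R(6, 6) ≥ 18.

Largest n = 17; hence R(6, 6) > 17.


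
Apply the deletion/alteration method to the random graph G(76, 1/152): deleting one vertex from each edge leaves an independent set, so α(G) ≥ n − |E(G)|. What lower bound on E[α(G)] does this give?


E[|E(G)|] = C(76, 2)·p = 2850 · (1/152) = 75/4.
E[α(G)] ≥ n − E[|E(G)|] = 76 − 75/4 = 229/4.
Numerically: ≈ 57.250000.
(This is only a lower bound; the true E[α(G)] may be larger.)

E[α(G)] ≥ 229/4 ≈ 57.250000.


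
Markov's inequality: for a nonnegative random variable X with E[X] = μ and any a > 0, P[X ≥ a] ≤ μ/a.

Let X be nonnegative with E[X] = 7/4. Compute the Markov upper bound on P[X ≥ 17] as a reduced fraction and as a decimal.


μ = E[X] = 7/4, a = 17.
Markov: P[X ≥ 17] ≤ μ/a = (7/4)/17 = 7/68.
Numerically: ≈ 0.1029.
(Since a = 17 > μ = 1.7500, the bound 7/68 is < 1 and informative.)

P[X ≥ 17] ≤ 7/68 ≈ 0.1029.


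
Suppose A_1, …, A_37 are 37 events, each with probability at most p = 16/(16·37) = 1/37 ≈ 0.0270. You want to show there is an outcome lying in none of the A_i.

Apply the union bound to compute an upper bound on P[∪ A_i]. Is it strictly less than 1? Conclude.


Union bound: P[∪_{i=1}^{37} A_i] ≤ Σ_i P[A_i] ≤ 37·p = 37·(1/37) = 1.
Numerically: 1 ≈ 1.0000.
Is 1 < 1? NO.
Since the bound 1 is ≥ 1, the union bound is uninformative here; it does NOT by itself certify existence.

37·p = 1 ≈ 1.0000; existence NOT certified by the union bound.


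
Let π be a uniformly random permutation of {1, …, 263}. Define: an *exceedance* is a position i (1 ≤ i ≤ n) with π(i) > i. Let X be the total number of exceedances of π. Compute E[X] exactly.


Write X = Σ_{i=1}^{263} X_i, where X_i = 1_{π(i) > i}.
For each fixed i, π(i) is uniform over {1, …, 263} (marginal of a uniform permutation), so P[π(i) > i] = (n − i)/n. Summing: Σ_{i=1}^{263} (n − i)/n = (0 + 1 + … + 262)/263 = 263(263 − 1)/(2·263) = (263 − 1)/2.
Hence E[X] = Σ_{i=1}^{263} (263 − i)/263 = 131 ≈ 131.000.

E[X] = 131 = 131.000.


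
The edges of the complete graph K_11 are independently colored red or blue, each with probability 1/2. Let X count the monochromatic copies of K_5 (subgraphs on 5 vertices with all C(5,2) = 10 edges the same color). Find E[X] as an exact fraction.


Let X = Σ_S X_S over the C(11, 5) = 462 subsets S of size 5, where X_S = 1 if the K_5 on S is monochromatic.
For a fixed S, the K_5 on S has C(5, 2) = 10 edges. P[all 10 edges red] = (1/2)^10, and likewise for blue, so P[monochromatic] = 2·(1/2)^10 = 2^{1 − 10} = 1/512.
By linearity of expectation: E[X] = C(11, 5) · 2^{1 − 10} = 462 · 1/512 = 231/256.
Numerically: E[X] ≈ 0.902.

E[X] = C(11,5)·2^(1−C(5,2)) = 231/256 ≈ 0.902.


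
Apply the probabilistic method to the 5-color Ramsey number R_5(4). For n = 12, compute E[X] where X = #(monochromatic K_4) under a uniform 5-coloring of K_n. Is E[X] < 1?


E[X] = C(12, 4) · 5^{1 − 6} = 495 · 5^{−5} = 495/3125.
As a reduced fraction: E[X] = 99/625 ≈ 0.1584.
Is E[X] < 1? YES.
Since E[X] < 1, there exists a 5-coloring of K_{12} with no monochromatic K_4; hence R_5(4) > 12.

E[X] = 99/625 ≈ 0.1584; E[X] < 1, so R_5(4) > 12.


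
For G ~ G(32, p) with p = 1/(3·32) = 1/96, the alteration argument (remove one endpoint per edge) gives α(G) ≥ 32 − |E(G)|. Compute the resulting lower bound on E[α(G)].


E[|E(G)|] = C(32, 2)·p = 496 · (1/96) = 31/6.
E[α(G)] ≥ n − E[|E(G)|] = 32 − 31/6 = 161/6.
Numerically: ≈ 26.8333.
(This is only a lower bound; the true E[α(G)] may be larger.)

E[α(G)] ≥ 161/6 ≈ 26.8333.


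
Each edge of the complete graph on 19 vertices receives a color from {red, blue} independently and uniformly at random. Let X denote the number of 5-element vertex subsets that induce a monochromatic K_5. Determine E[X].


Let X = Σ_S X_S over the C(19, 5) = 11628 subsets S of size 5, where X_S = 1 if the K_5 on S is monochromatic.
For a fixed S, the K_5 on S has C(5, 2) = 10 edges. P[all 10 edges red] = (1/2)^10, and likewise for blue, so P[monochromatic] = 2·(1/2)^10 = 2^{1 − 10} = 1/512.
By linearity of expectation: E[X] = C(19, 5) · 2^{1 − 10} = 11628 · 1/512 = 2907/128.
Numerically: E[X] ≈ 22.71094.

E[X] = C(19,5)·2^(1−C(5,2)) = 2907/128 ≈ 22.71094.


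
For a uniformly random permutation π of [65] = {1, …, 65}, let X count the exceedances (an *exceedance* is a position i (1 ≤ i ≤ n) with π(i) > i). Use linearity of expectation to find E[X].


Write X = Σ_{i=1}^{65} X_i, where X_i = 1_{π(i) > i}.
For each fixed i, π(i) is uniform over {1, …, 65} (marginal of a uniform permutation), so P[π(i) > i] = (n − i)/n. Summing: Σ_{i=1}^{65} (n − i)/n = (0 + 1 + … + 64)/65 = 65(65 − 1)/(2·65) = (65 − 1)/2.
Hence E[X] = Σ_{i=1}^{65} (65 − i)/65 = 32 ≈ 32.000000.

E[X] = 32 = 32.000000.


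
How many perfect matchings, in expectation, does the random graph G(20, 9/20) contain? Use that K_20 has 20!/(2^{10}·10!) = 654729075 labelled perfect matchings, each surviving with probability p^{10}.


K_20 has 20!/(2^{10}·10!) = 654729075 labelled perfect matchings.
For each such perfect matching H, let X_H = 1 if all 10 edges of H are present in G. Then P[X_H = 1] = p^{10} = (9/20)^{10} = 3486784401/10240000000000.
Summing the indicators: E[X] = Σ_H E[X_H] = 654729075 · p^{10} = 654729075 · 3486784401/10240000000000 = 91315965023646363/409600000000.
Numerically: E[X] ≈ 2.23e+05.

E[X] = 654729075 · (9/20)^{10} = 91315965023646363/409600000000 ≈ 2.23e+05.


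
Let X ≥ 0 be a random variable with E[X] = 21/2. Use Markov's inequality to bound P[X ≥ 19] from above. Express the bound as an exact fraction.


μ = E[X] = 21/2, a = 19.
Markov: P[X ≥ 19] ≤ μ/a = (21/2)/19 = 21/38.
Numerically: ≈ 0.552632.
(Since a = 19 > μ = 10.500000, the bound 21/38 is < 1 and informative.)

P[X ≥ 19] ≤ 21/38 ≈ 0.552632.


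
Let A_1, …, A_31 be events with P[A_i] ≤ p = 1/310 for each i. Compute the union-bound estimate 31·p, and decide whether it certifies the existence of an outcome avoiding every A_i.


Union bound: P[∪_{i=1}^{31} A_i] ≤ Σ_i P[A_i] ≤ 31·p = 31·(1/310) = 1/10.
Numerically: 1/10 ≈ 0.1000.
Is 1/10 < 1? YES.
Since P[∪ A_i] ≤ 1/10 < 1, the complement has P[∩ A_i^c] ≥ 1 − 1/10 = 9/10 > 0, so some outcome avoids every A_i.

31·p = 1/10 ≈ 0.1000; existence CERTIFIED by the union bound.


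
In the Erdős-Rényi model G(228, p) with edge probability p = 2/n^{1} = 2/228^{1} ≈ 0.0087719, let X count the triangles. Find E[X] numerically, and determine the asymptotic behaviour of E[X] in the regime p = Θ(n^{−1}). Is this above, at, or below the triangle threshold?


Number of potential triangles: C(228, 3) = 1949476.
Each occurs with probability p³ ≈ (0.0087719)³ ≈ 6.7497152e-07.
By linearity: E[X] = C(228, 3)·p³ ≈ 1949476 · 6.7497152e-07 ≈ 1.31584.
Here α = 1, so p = 2/n is exactly at the triangle threshold p ~ 1/n. Asymptotically E[X] → c³/6 = 2³/6 = 4/3 ≈ 1.33333, a bounded constant. In this regime the triangle count is asymptotically Poisson(c³/6).

E[X] ≈ 1.31584; in regime p = Θ(1/n^{1}) E[X] stays bounded (at the triangle threshold p ~ 1/n).


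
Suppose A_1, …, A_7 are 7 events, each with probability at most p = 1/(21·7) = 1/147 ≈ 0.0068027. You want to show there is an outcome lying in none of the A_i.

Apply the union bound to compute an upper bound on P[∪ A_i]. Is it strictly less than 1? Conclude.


Union bound: P[∪_{i=1}^{7} A_i] ≤ Σ_i P[A_i] ≤ 7·p = 7·(1/147) = 1/21.
Numerically: 1/21 ≈ 0.0476190.
Is 1/21 < 1? YES.
Since P[∪ A_i] ≤ 1/21 < 1, the complement has P[∩ A_i^c] ≥ 1 − 1/21 = 20/21 > 0, so some outcome avoids every A_i.

7·p = 1/21 ≈ 0.0476190; existence CERTIFIED by the union bound.


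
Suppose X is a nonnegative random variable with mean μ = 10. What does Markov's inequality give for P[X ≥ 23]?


μ = E[X] = 10, a = 23.
Markov: P[X ≥ 23] ≤ μ/a = (10)/23 = 10/23.
Numerically: ≈ 0.434783.
(Since a = 23 > μ = 10.000000, the bound 10/23 is < 1 and informative.)

P[X ≥ 23] ≤ 10/23 ≈ 0.434783.


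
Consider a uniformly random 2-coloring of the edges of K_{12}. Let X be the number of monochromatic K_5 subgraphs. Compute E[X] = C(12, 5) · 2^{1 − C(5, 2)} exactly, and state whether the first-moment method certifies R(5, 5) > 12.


E[X] = C(12, 5) · 2^{1 − 10} = 792 · 2^{−9} = 792/512.
As a reduced fraction: E[X] = 99/64 ≈ 1.546875.
Is E[X] < 1? NO.
Since E[X] ≥ 1, the first-moment bound is inconclusive at n = 12; it does NOT by itself certify R(5, 5) > 12.

E[X] = 99/64 ≈ 1.546875; E[X] ≥ 1; first-moment method inconclusive here.


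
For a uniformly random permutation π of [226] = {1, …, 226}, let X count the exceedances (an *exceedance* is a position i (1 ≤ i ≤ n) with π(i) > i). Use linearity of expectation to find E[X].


Write X = Σ_{i=1}^{226} X_i, where X_i = 1_{π(i) > i}.
For each fixed i, π(i) is uniform over {1, …, 226} (marginal of a uniform permutation), so P[π(i) > i] = (n − i)/n. Summing: Σ_{i=1}^{226} (n − i)/n = (0 + 1 + … + 225)/226 = 226(226 − 1)/(2·226) = (226 − 1)/2.
Hence E[X] = Σ_{i=1}^{226} (226 − i)/226 = 225/2 ≈ 112.500.

E[X] = 225/2 = 112.500.


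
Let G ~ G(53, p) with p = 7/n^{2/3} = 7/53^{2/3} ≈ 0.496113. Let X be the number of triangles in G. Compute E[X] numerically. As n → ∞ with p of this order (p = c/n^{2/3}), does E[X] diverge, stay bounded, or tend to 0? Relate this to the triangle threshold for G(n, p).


Number of potential triangles: C(53, 3) = 23426.
Each occurs with probability p³ ≈ (0.496113)³ ≈ 1.22107512e-01.
By linearity: E[X] = C(53, 3)·p³ ≈ 23426 · 1.22107512e-01 ≈ 2860.490566.
Since α = 2/3 < 1, p = c/n^{2/3} ≫ 1/n is above the triangle threshold p ~ 1/n. Asymptotically E[X] ~ (c³/6)·n^{3(1−α)} = (7³/6)·n^{1} → ∞; triangles are abundant w.h.p.

E[X] ≈ 2860.490566; in regime p = Θ(1/n^{2/3}) E[X] diverges (above the triangle threshold p ~ 1/n).


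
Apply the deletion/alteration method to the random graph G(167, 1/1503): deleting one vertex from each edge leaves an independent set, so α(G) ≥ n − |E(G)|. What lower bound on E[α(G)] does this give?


E[|E(G)|] = C(167, 2)·p = 13861 · (1/1503) = 83/9.
E[α(G)] ≥ n − E[|E(G)|] = 167 − 83/9 = 1420/9.
Numerically: ≈ 157.777778.
(This is only a lower bound; the true E[α(G)] may be larger.)

E[α(G)] ≥ 1420/9 ≈ 157.777778.


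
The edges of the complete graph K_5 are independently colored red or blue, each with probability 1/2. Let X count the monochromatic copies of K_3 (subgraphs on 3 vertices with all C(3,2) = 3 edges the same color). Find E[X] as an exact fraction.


Let X = Σ_S X_S over the C(5, 3) = 10 subsets S of size 3, where X_S = 1 if the K_3 on S is monochromatic.
For a fixed S, the K_3 on S has C(3, 2) = 3 edges. P[all 3 edges red] = (1/2)^3, and likewise for blue, so P[monochromatic] = 2·(1/2)^3 = 2^{1 − 3} = 1/4.
By linearity: E[X] = C(5, 3) · 2^{1 − 3} = 10 · 1/4 = 5/2.
Numerically: E[X] ≈ 2.500.

E[X] = C(5,3)·2^(1−C(3,2)) = 5/2 ≈ 2.500.


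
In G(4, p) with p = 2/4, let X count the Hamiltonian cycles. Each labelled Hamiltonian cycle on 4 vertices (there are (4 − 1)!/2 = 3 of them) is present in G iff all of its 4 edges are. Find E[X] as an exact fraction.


K_4 has (4 − 1)!/2 = 3 labelled Hamiltonian cycles.
For each such Hamiltonian cycle H, let X_H = 1 if all 4 edges of H are present in G. Then P[X_H = 1] = p^{4} = (1/2)^{4} = 1/16.
By linearity: E[X] = Σ_H E[X_H] = 3 · p^{4} = 3 · 1/16 = 3/16.
Numerically: E[X] ≈ 0.1875.

E[X] = 3 · (1/2)^{4} = 3/16 ≈ 0.1875.


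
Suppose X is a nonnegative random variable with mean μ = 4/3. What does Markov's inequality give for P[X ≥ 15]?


μ = E[X] = 4/3, a = 15.
Markov: P[X ≥ 15] ≤ μ/a = (4/3)/15 = 4/45.
Numerically: ≈ 0.08889.
(Since a = 15 > μ = 1.33333, the bound 4/45 is < 1 and informative.)

P[X ≥ 15] ≤ 4/45 ≈ 0.08889.


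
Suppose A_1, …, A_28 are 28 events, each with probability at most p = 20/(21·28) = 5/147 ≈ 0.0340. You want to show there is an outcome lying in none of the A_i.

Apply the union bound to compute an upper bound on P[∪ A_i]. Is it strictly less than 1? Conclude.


Union bound: P[∪_{i=1}^{28} A_i] ≤ Σ_i P[A_i] ≤ 28·p = 28·(5/147) = 20/21.
Numerically: 20/21 ≈ 0.9524.
Is 20/21 < 1? YES.
Since P[∪ A_i] ≤ 20/21 < 1, the complement has P[∩ A_i^c] ≥ 1 − 20/21 = 1/21 > 0, so some outcome avoids every A_i.

28·p = 20/21 ≈ 0.9524; existence CERTIFIED by the union bound.


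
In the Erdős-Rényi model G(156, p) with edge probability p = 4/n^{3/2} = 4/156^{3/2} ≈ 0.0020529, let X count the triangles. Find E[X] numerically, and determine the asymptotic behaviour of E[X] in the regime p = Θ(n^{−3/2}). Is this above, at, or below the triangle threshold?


Number of potential triangles: C(156, 3) = 620620.
Each occurs with probability p³ ≈ (0.0020529)³ ≈ 8.6520552e-09.
By linearity: E[X] = C(156, 3)·p³ ≈ 620620 · 8.6520552e-09 ≈ 0.00537.
Since α = 3/2 > 1, p = c/n^{3/2} = o(1/n) is below the triangle threshold p ~ 1/n. Asymptotically E[X] ~ (c³/6)·n^{3(1−α)} = (4³/6)·n^{-1.5} → 0, so by Markov's inequality G has no triangles w.h.p.

E[X] ≈ 0.00537; in regime p = Θ(1/n^{3/2}) E[X] tends to 0 (below the triangle threshold p ~ 1/n).


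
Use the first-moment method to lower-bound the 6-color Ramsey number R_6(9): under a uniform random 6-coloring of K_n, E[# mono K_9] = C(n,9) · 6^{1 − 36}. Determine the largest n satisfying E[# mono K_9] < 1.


We need C(n, 9) · 6^{1 − 36} < 1, i.e. C(n, 9) < 6^{36 − 1} = 1719070799748422591028658176.
Check values of n near the boundary:
  n = 4403: C(4403, 9) = 1699894433046281918452233150; 1699894433046281918452233150 < 1719070799748422591028658176? YES
  n = 4404: C(4404, 9) = 1703375445537161676647015880; 1703375445537161676647015880 < 1719070799748422591028658176? YES
  n = 4405: C(4405, 9) = 1706862792900636302463627150; 1706862792900636302463627150 < 1719070799748422591028658176? YES
  n = 4406: C(4406, 9) = 1710356485221788389505285700; 1710356485221788389505285700 < 1719070799748422591028658176? YES
  n = 4407: C(4407, 9) = 1713856532599459170657070050; 1713856532599459170657070050 < 1719070799748422591028658176? YES
  n = 4408: C(4408, 9) = 1717362945146264156457459600; 1717362945146264156457459600 < 1719070799748422591028658176? YES
  n = 4409: C(4409, 9) = 1720875732988608787686577131; 1720875732988608787686577131 < 1719070799748422591028658176? NO
  n = 4410: C(4410, 9) = 1724394906266704102180823710; 1724394906266704102180823710 < 1719070799748422591028658176? NO
The largest n with C(n, 9) < 1719070799748422591028658176 is n = 4408 (where E[X] = 35778394690547169926197075/35813974994758803979763712 ≈ 0.9990065). Hence R_6(9) > 4408, i.e. R_6(9) ≥ 4409.

Largest n = 4408; hence R_6(9) > 4408.


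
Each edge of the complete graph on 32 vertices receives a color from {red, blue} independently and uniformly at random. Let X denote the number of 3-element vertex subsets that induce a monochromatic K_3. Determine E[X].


Let X = Σ_S X_S over the C(32, 3) = 4960 subsets S of size 3, where X_S = 1 if the K_3 on S is monochromatic.
For a fixed S, the K_3 on S has C(3, 2) = 3 edges. P[all 3 edges red] = (1/2)^3, and likewise for blue, so P[monochromatic] = 2·(1/2)^3 = 2^{1 − 3} = 1/4.
By linearity: E[X] = C(32, 3) · 2^{1 − 3} = 4960 · 1/4 = 1240.
Numerically: E[X] ≈ 1240.000000.

E[X] = C(32,3)·2^(1−C(3,2)) = 1240 ≈ 1240.000000.


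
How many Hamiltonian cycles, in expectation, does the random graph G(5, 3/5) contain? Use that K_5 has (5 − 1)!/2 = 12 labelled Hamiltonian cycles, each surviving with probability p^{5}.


K_5 has (5 − 1)!/2 = 12 labelled Hamiltonian cycles.
For each such Hamiltonian cycle H, let X_H = 1 if all 5 edges of H are present in G. Then P[X_H = 1] = p^{5} = (3/5)^{5} = 243/3125.
By linearity of expectation: E[X] = Σ_H E[X_H] = 12 · p^{5} = 12 · 243/3125 = 2916/3125.
Numerically: E[X] ≈ 0.93312.

E[X] = 12 · (3/5)^{5} = 2916/3125 ≈ 0.93312.


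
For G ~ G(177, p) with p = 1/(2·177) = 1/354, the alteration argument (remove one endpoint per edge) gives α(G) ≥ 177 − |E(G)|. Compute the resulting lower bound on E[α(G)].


E[|E(G)|] = C(177, 2)·p = 15576 · (1/354) = 44.
E[α(G)] ≥ n − E[|E(G)|] = 177 − 44 = 133.
Numerically: ≈ 133.000.
(This is only a lower bound; the true E[α(G)] may be larger.)

E[α(G)] ≥ 133 ≈ 133.000.


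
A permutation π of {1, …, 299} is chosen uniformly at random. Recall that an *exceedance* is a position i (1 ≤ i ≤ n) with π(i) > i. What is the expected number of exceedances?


Write X = Σ_{i=1}^{299} X_i, where X_i = 1_{π(i) > i}.
For each fixed i, π(i) is uniform over {1, …, 299} (marginal of a uniform permutation), so P[π(i) > i] = (n − i)/n. Summing: Σ_{i=1}^{299} (n − i)/n = (0 + 1 + … + 298)/299 = 299(299 − 1)/(2·299) = (299 − 1)/2.
Hence E[X] = Σ_{i=1}^{299} (299 − i)/299 = 149 ≈ 149.000000.

E[X] = 149 = 149.000000.


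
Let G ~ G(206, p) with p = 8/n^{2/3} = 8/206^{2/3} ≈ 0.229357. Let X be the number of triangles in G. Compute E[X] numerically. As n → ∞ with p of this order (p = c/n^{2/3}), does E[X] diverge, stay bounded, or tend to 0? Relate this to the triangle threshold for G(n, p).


Number of potential triangles: C(206, 3) = 1435820.
Each occurs with probability p³ ≈ (0.229357)³ ≈ 1.20652276e-02.
By linearity: E[X] = C(206, 3)·p³ ≈ 1435820 · 1.20652276e-02 ≈ 17323.495146.
Since α = 2/3 < 1, p = c/n^{2/3} ≫ 1/n is above the triangle threshold p ~ 1/n. Asymptotically E[X] ~ (c³/6)·n^{3(1−α)} = (8³/6)·n^{1} → ∞; triangles are abundant w.h.p.

E[X] ≈ 17323.495146; in regime p = Θ(1/n^{2/3}) E[X] diverges (above the triangle threshold p ~ 1/n).


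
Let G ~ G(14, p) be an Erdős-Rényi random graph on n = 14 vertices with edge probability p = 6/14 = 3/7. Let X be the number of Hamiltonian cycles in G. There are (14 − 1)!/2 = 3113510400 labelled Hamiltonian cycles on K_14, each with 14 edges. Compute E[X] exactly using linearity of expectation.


K_14 has (14 − 1)!/2 = 3113510400 labelled Hamiltonian cycles.
For each such Hamiltonian cycle H, let X_H = 1 if all 14 edges of H are present in G. Then P[X_H = 1] = p^{14} = (3/7)^{14} = 4782969/678223072849.
By linearity: E[X] = Σ_H E[X_H] = 3113510400 · p^{14} = 3113510400 · 4782969/678223072849 = 2127403389196800/96889010407.
Numerically: E[X] ≈ 2.196e+04.

E[X] = 3113510400 · (3/7)^{14} = 2127403389196800/96889010407 ≈ 2.196e+04.


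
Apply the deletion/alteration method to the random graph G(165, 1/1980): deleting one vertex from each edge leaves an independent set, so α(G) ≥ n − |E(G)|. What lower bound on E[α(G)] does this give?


E[|E(G)|] = C(165, 2)·p = 13530 · (1/1980) = 41/6.
E[α(G)] ≥ n − E[|E(G)|] = 165 − 41/6 = 949/6.
Numerically: ≈ 158.1667.
(This is only a lower bound; the true E[α(G)] may be larger.)

E[α(G)] ≥ 949/6 ≈ 158.1667.


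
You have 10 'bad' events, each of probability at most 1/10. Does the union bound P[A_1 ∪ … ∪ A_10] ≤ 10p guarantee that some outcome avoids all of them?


Union bound: P[∪_{i=1}^{10} A_i] ≤ Σ_i P[A_i] ≤ 10·p = 10·(1/10) = 1.
Numerically: 1 ≈ 1.000.
Is 1 < 1? NO.
Since the bound 1 is ≥ 1, the union bound is uninformative here; it does NOT by itself certify existence.

10·p = 1 ≈ 1.000; existence NOT certified by the union bound.


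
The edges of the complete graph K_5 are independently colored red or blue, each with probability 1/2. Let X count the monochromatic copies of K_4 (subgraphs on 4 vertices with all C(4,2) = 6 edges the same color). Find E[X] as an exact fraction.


Let X = Σ_S X_S over the C(5, 4) = 5 subsets S of size 4, where X_S = 1 if the K_4 on S is monochromatic.
For a fixed S, the K_4 on S has C(4, 2) = 6 edges. P[all 6 edges red] = (1/2)^6, and likewise for blue, so P[monochromatic] = 2·(1/2)^6 = 2^{1 − 6} = 1/32.
Summing: E[X] = C(5, 4) · 2^{1 − 6} = 5 · 1/32 = 5/32.
Numerically: E[X] ≈ 0.1562.

E[X] = C(5,4)·2^(1−C(4,2)) = 5/32 ≈ 0.1562.


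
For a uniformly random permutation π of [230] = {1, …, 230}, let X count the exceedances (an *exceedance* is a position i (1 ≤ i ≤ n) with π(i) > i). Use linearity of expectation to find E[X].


Write X = Σ_{i=1}^{230} X_i, where X_i = 1_{π(i) > i}.
For each fixed i, π(i) is uniform over {1, …, 230} (marginal of a uniform permutation), so P[π(i) > i] = (n − i)/n. Summing: Σ_{i=1}^{230} (n − i)/n = (0 + 1 + … + 229)/230 = 230(230 − 1)/(2·230) = (230 − 1)/2.
Hence E[X] = Σ_{i=1}^{230} (230 − i)/230 = 229/2 ≈ 114.500000.

E[X] = 229/2 = 114.500000.
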